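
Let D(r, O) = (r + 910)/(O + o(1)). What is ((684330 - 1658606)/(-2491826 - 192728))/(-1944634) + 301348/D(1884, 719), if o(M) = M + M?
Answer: 217125298673666081/2792114682841 ≈ 77764.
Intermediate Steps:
o(M) = 2*M
D(r, O) = (910 + r)/(2 + O) (D(r, O) = (r + 910)/(O + 2*1) = (910 + r)/(O + 2) = (910 + r)/(2 + O))
((684330 - 1658606)/(-2491826 - 192728))/(-1944634) + 301348/D(1884, 719) = ((684330 - 1658606)/(-2491826 - 192728))/(-1944634) + 301348/(((910 + 1884)/(2 + 719))) = -974276/(-2684554)*(-1/1944634) + 301348/((2794/721)) = -974276*(-1/2684554)*(-1/1944634) + 301348/(((1/721)*2794)) = (487138/1342277)*(-1/1944634) + 301348/(2794/721) = -373/1998650453 + 301348*(721/2794) = -373/1998650453 + 108635954/1397 = 217125298673666081/2792114682841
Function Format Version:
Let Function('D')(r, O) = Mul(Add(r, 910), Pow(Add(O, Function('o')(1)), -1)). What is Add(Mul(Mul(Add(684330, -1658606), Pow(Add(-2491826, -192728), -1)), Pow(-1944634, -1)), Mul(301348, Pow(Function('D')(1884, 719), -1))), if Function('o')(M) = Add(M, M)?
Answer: Rational(217125298673666081, 2792114682841) ≈ 77764.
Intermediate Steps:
Function('o')(M) = Mul(2, M)
Function('D')(r, O) = Mul(Pow(Add(2, O), -1), Add(910, r)) (Function('D')(r, O) = Mul(Add(r, 910), Pow(Add(O, Mul(2, 1)), -1)) = Mul(Add(910, r), Pow(Add(O, 2), -1)) = Mul(Add(910, r), Pow(Add(2, O), -1)) = Mul(Pow(Add(2, O), -1), Add(910, r)))
Add(Mul(Mul(Add(684330, -1658606), Pow(Add(-2491826, -192728), -1)), Pow(-1944634, -1)), Mul(301348, Pow(Function('D')(1884, 719), -1))) = Add(Mul(Mul(Add(684330, -1658606), Pow(Add(-2491826, -192728), -1)), Pow(-1944634, -1)), Mul(301348, Pow(Mul(Pow(Add(2, 719), -1), Add(910, 1884)), -1))) = Add(Mul(Mul(-974276, Pow(-2684554, -1)), Rational(-1, 1944634)), Mul(301348, Pow(Mul(Pow(721, -1), 2794), -1))) = Add(Mul(Mul(-974276, Rational(-1, 2684554)), Rational(-1, 1944634)), Mul(301348, Pow(Mul(Rational(1, 721), 2794), -1))) = Add(Mul(Rational(487138, 1342277), Rational(-1, 1944634)), Mul(301348, Pow(Rational(2794, 721), -1))) = Add(Rational(-373, 1998650453), Mul(301348, Rational(721, 2794))) = Add(Rational(-373, 1998650453), Rational(108635954, 1397)) = Rational(217125298673666081, 2792114682841)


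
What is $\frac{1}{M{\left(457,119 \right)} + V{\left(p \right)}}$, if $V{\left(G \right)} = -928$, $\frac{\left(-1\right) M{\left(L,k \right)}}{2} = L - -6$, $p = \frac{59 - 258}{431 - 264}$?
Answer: $- \frac{1}{1854} \approx -0.00053937$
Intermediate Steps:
$p = - \frac{199}{167} \approx -1.1916$
$M{\left(L,k \right)} = -12 - 2 L$ ($M{\left(L,k \right)} = - 2 \left(L - -6\right) = - 2 \left(L + 6\right) = - 2 \left(6 + L\right) = -12 - 2 L$)
$\frac{1}{M{\left(457,119 \right)} + V{\left(p \right)}} = \frac{1}{\left(-12 - 914\right) - 928} = \frac{1}{-926 - 928} = \frac{1}{-1854} = - \frac{1}{1854}$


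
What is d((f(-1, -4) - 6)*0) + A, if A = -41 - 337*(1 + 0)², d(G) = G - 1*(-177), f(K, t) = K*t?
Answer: -201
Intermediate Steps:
d(G) = 177 + G (d(G) = G + 177 = 177 + G)
A = -378 (A = -41 - 337*1² = -41 - 337*1 = -41 - 337 = -378)
d((f(-1, -4) - 6)*0) + A = (177 + (-1*(-4) - 6)*0) - 378 = (177 + (4 - 6)*0) - 378 = (177 - 2*0) - 378 = (177 + 0) - 378 = 177 - 378 = -201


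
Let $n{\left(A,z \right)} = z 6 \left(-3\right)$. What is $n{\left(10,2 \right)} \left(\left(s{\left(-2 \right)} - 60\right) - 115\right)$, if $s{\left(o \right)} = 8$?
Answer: $6012$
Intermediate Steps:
$n{\left(A,z \right)} = - 18 z$ ($n{\left(A,z \right)} = 6 z \left(-3\right) = - 18 z$)
$n{\left(10,2 \right)} \left(\left(s{\left(-2 \right)} - 60\right) - 115\right) = \left(-18\right) 2 \left(\left(8 - 60\right) - 115\right) = - 36 \left(\left(8 - 60\right) - 115\right) = - 36 \left(-52 - 115\right) = \left(-36\right) \left(-167\right) = 6012$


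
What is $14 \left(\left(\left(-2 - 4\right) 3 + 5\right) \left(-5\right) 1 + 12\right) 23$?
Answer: $24794$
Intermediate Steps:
$14 \left(\left(\left(-2 - 4\right) 3 + 5\right) \left(-5\right) 1 + 12\right) 23 = 14 \left(\left(\left(-6\right) 3 + 5\right) \left(-5\right) 1 + 12\right) 23 = 14 \left(\left(-18 + 5\right) \left(-5\right) 1 + 12\right) 23 = 14 \left(\left(-13\right) \left(-5\right) 1 + 12\right) 23 = 14 \left(65 \cdot 1 + 12\right) 23 = 14 \left(65 + 12\right) 23 = 14 \cdot 77 \cdot 23 = 1078 \cdot 23 = 24794$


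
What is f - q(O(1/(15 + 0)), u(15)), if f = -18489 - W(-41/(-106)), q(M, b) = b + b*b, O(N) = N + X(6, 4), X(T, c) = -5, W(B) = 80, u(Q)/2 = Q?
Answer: -19499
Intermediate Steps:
u(Q) = 2*Q
O(N) = -5 + N (O(N) = N - 5 = -5 + N)
q(M, b) = b + b**2
f = -18569 (f = -18489 - 1*80 = -18489 - 80 = -18569)
f - q(O(1/(15 + 0)), u(15)) = -18569 - 2*15*(1 + 2*15) = -18569 - 30*(1 + 30) = -18569 - 30*31 = -18569 - 1*930 = -18569 - 930 = -19499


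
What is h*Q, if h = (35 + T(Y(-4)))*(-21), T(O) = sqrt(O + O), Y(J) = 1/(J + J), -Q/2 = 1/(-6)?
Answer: -245 - 7*I/2 ≈ -245.0 - 3.5*I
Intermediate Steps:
Q = 1/3 (Q = -2/(-6) = -2*(-1/6) = 1/3 ≈ 0.33333)
Y(J) = 1/(2*J)
T(O) = sqrt(2)*sqrt(O) (T(O) = sqrt(2*O) = sqrt(2)*sqrt(O))
h = -735 - 21*I/2 (h = (35 + sqrt(2)*sqrt((1/2)/(-4)))*(-21) = (35 + sqrt(2)*sqrt((1/2)*(-1/4)))*(-21) = (35 + sqrt(2)*sqrt(-1/8))*(-21) = (35 + sqrt(2)*(I*sqrt(2)/4))*(-21) = (35 + I/2)*(-21) = -735 - 21*I/2 ≈ -735.0 - 10.5*I)
h*Q = (-735 - 21*I/2)*(1/3) = -245 - 7*I/2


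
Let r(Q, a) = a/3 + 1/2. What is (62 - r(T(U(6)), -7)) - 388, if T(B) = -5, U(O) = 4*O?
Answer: -1945/6 ≈ -324.17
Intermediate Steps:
r(Q, a) = ½ + a/3 (r(Q, a) = a*(⅓) + 1*(½) = a/3 + ½ = ½ + a/3)
(62 - r(T(U(6)), -7)) - 388 = (62 - (½ + (⅓)*(-7))) - 388 = (62 - (½ - 7/3)) - 388 = (62 - 1*(-11/6)) - 388 = (62 + 11/6) - 388 = 383/6 - 388 = -1945/6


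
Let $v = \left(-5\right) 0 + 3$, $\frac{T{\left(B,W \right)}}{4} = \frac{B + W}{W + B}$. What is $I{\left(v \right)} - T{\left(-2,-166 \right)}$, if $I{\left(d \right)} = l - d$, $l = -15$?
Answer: $-22$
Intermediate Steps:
$T{\left(B,W \right)} = 4$ ($T{\left(B,W \right)} = 4 \frac{B + W}{W + B} = 4 \frac{B + W}{B + W} = 4 \cdot 1 = 4$)
$v = 3$ ($v = 0 + 3 = 3$)
$I{\left(d \right)} = -15 - d$
$I{\left(v \right)} - T{\left(-2,-166 \right)} = \left(-15 - 3\right) - 4 = -18 - 4 = -22$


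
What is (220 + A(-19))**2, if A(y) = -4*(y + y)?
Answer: 138384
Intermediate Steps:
A(y) = -8*y
(220 + A(-19))**2 = (220 - 8*(-19))**2 = (220 + 152)**2 = 372**2 = 138384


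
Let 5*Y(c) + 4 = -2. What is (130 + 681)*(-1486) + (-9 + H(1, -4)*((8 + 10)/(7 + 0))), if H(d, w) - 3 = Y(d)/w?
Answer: -42180128/35 ≈ -1.2051e+6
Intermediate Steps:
Y(c) = -6/5 (Y(c) = -4/5 + (1/5)*(-2) = -4/5 - 2/5 = -6/5)
H(d, w) = 3 - 6/(5*w)
(130 + 681)*(-1486) + (-9 + H(1, -4)*((8 + 10)/(7 + 0))) = (130 + 681)*(-1486) + (-9 + (3 - 6/5/(-4))*((8 + 10)/(7 + 0))) = 811*(-1486) + (-9 + (3 - 6/5*(-1/4))*(18/7)) = -1205146 + (-9 + (3 + 3/10)*(18*(1/7))) = -1205146 + (-9 + (33/10)*(18/7)) = -1205146 + (-9 + 297/35) = -1205146 - 18/35 = -42180128/35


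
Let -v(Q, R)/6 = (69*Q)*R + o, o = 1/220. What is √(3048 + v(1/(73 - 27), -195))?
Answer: 3*√6457330/110 ≈ 69.303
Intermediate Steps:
o = 1/220 ≈ 0.0045455
v(Q, R) = -3/110 - 414*Q*R (v(Q, R) = -6*((69*Q)*R + 1/220) = -6*(69*Q*R + 1/220) = -6*(1/220 + 69*Q*R) = -3/110 - 414*Q*R)
√(3048 + v(1/(73 - 27), -195)) = √(3048 + (-3/110 - 414*(-195)/(73 - 27))) = √(3048 + (-3/110 - 414*(-195)/46)) = √(3048 + (-3/110 - 414*1/46*(-195))) = √(3048 + (-3/110 + 1755)) = √(3048 + 193047/110) = √(528327/110) = 3*√6457330/110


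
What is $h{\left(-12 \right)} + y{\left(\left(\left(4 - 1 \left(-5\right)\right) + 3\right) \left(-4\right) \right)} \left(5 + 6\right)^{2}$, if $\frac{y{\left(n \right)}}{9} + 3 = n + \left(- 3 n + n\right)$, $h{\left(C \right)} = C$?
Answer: $48993$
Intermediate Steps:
$y{\left(n \right)} = -27 - 9 n$ ($y{\left(n \right)} = -27 + 9 \left(n + \left(- 3 n + n\right)\right) = -27 + 9 \left(n - 2 n\right) = -27 + 9 \left(- n\right) = -27 - 9 n$)
$h{\left(-12 \right)} + y{\left(\left(\left(4 - 1 \left(-5\right)\right) + 3\right) \left(-4\right) \right)} \left(5 + 6\right)^{2} = -12 + \left(-27 - 9 \left(\left(4 - 1 \left(-5\right)\right) + 3\right) \left(-4\right)\right) \left(5 + 6\right)^{2} = -12 + \left(-27 - 9 \left(\left(4 - -5\right) + 3\right) \left(-4\right)\right) 11^{2} = -12 + \left(-27 - 9 \left(\left(4 + 5\right) + 3\right) \left(-4\right)\right) 121 = -12 + \left(-27 - 9 \left(9 + 3\right) \left(-4\right)\right) 121 = -12 + \left(-27 - 9 \cdot 12 \left(-4\right)\right) 121 = -12 + \left(-27 - -432\right) 121 = -12 + \left(-27 + 432\right) 121 = -12 + 405 \cdot 121 = -12 + 49005 = 48993$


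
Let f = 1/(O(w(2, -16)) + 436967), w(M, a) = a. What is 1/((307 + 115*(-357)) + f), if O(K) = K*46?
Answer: -436231/17775540787 ≈ -2.4541e-5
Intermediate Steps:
O(K) = 46*K
f = 1/436231 (f = 1/(46*(-16) + 436967) = 1/(-736 + 436967) = 1/436231 ≈ 2.2924e-6)
1/((307 + 115*(-357)) + f) = 1/((307 + 115*(-357)) + 1/436231) = 1/((307 - 41055) + 1/436231) = 1/(-40748 + 1/436231) = 1/(-17775540787/436231) = -436231/17775540787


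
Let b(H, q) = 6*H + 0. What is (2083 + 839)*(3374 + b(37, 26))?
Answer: 10507512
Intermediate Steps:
b(H, q) = 6*H
(2083 + 839)*(3374 + b(37, 26)) = (2083 + 839)*(3374 + 6*37) = 2922*(3374 + 222) = 2922*3596 = 10507512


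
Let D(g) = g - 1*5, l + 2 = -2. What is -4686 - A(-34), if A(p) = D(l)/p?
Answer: -159333/34 ≈ -4686.3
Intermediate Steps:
l = -4 (l = -2 - 2 = -4)
D(g) = -5 + g (D(g) = g - 5 = -5 + g)
A(p) = -9/p (A(p) = (-5 - 4)/p = -9/p)
-4686 - A(-34) = -4686 - (-9)/(-34) = -4686 - (-9)*(-1)/34 = -4686 - 1*9/34 = -4686 - 9/34 = -159333/34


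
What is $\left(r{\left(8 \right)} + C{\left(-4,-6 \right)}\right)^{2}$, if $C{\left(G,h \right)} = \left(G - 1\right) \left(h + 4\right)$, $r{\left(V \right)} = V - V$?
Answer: $100$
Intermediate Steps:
$r{\left(V \right)} = 0$
$C{\left(G,h \right)} = \left(-1 + G\right) \left(4 + h\right)$
$\left(r{\left(8 \right)} + C{\left(-4,-6 \right)}\right)^{2} = \left(0 - -10\right)^{2} = \left(0 + \left(-4 + 6 - 16 + 24\right)\right)^{2} = \left(0 + 10\right)^{2} = 10^{2} = 100$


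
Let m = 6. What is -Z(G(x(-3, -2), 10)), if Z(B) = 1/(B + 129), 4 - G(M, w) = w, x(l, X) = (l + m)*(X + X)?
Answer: -1/123 ≈ -0.0081301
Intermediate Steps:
x(l, X) = 2*X*(6 + l) (x(l, X) = (l + 6)*(X + X) = (6 + l)*(2*X) = 2*X*(6 + l))
G(M, w) = 4 - w
Z(B) = 1/(129 + B)
-Z(G(x(-3, -2), 10)) = -1/(129 + (4 - 1*10)) = -1/(129 + (4 - 10)) = -1/(129 - 6) = -1/123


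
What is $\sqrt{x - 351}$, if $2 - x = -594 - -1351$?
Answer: $i \sqrt{1106} \approx 33.257 i$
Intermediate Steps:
$x = -755$ ($x = 2 - \left(-594 - -1351\right) = 2 - \left(-594 + 1351\right) = 2 - 757 = -755$)
$\sqrt{x - 351} = \sqrt{-755 - 351} = \sqrt{-1106} = i \sqrt{1106}$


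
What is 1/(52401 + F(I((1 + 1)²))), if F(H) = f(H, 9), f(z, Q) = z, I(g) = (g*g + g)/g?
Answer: 1/52406 ≈ 1.9082e-5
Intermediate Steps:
I(g) = (g + g²)/g (I(g) = (g² + g)/g = (g + g²)/g)
F(H) = H
1/(52401 + F(I((1 + 1)²))) = 1/(52401 + (1 + (1 + 1)²)) = 1/(52401 + (1 + 2²)) = 1/(52401 + (1 + 4)) = 1/(52401 + 5) = 1/52406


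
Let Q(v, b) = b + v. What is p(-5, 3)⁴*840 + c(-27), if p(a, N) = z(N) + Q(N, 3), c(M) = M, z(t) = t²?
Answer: 42524973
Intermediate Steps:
p(a, N) = 3 + N + N² (p(a, N) = N² + (3 + N) = 3 + N + N²)
p(-5, 3)⁴*840 + c(-27) = (3 + 3 + 3²)⁴*840 - 27 = (3 + 3 + 9)⁴*840 - 27 = 15⁴*840 - 27 = 50625*840 - 27 = 42525000 - 27 = 42524973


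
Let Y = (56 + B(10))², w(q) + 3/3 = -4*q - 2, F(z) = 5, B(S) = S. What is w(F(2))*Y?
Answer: -100188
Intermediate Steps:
w(q) = -3 - 4*q (w(q) = -1 + (-4*q - 2) = -1 + (-2 - 4*q) = -3 - 4*q)
Y = 4356 (Y = (56 + 10)² = 66² = 4356)
w(F(2))*Y = (-3 - 4*5)*4356 = (-3 - 20)*4356 = -23*4356 = -100188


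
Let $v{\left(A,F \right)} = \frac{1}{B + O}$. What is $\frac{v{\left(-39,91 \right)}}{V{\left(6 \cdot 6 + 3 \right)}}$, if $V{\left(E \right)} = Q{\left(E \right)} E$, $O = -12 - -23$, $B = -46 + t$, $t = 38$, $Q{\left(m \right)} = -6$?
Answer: $- \frac{1}{702} \approx -0.0014245$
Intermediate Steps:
$B = -8$ ($B = -46 + 38 = -8$)
$O = 11$ ($O = -12 + 23 = 11$)
$v{\left(A,F \right)} = \frac{1}{3}$ ($v{\left(A,F \right)} = \frac{1}{-8 + 11} = \frac{1}{3}$)
$V{\left(E \right)} = - 6 E$
$\frac{v{\left(-39,91 \right)}}{V{\left(6 \cdot 6 + 3 \right)}} = \frac{1}{3 \left(- 6 \left(6 \cdot 6 + 3\right)\right)} = \frac{1}{3 \left(- 6 \left(36 + 3\right)\right)} = \frac{1}{3 \left(\left(-6\right) 39\right)} = \frac{1}{3 \left(-234\right)} = \frac{1}{3} \left(- \frac{1}{234}\right) = - \frac{1}{702}$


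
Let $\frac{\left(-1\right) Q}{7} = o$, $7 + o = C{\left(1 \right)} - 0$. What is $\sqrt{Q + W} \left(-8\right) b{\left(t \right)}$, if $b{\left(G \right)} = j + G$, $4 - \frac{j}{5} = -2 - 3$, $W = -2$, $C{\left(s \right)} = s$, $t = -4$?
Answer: $- 656 \sqrt{10} \approx -2074.5$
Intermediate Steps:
$o = -6$ ($o = -7 + \left(1 - 0\right) = -7 + \left(1 + 0\right) = -7 + 1 = -6$)
$j = 45$ ($j = 20 - 5 \left(-2 - 3\right) = 20 - -25 = 20 + 25 = 45$)
$Q = 42$ ($Q = \left(-7\right) \left(-6\right) = 42$)
$b{\left(G \right)} = 45 + G$
$\sqrt{Q + W} \left(-8\right) b{\left(t \right)} = \sqrt{42 - 2} \left(-8\right) \left(45 - 4\right) = \sqrt{40} \left(-8\right) 41 = 2 \sqrt{10} \left(-8\right) 41 = - 16 \sqrt{10} \cdot 41 = - 656 \sqrt{10}$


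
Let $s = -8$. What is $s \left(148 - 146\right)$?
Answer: $-16$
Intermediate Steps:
$s \left(148 - 146\right) = - 8 \left(148 - 146\right) = \left(-8\right) 2 = -16$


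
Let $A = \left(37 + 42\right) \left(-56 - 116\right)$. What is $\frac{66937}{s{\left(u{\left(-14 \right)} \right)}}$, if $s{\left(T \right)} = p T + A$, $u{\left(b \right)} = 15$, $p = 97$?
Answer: $- \frac{66937}{12133} \approx -5.5169$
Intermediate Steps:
$A = -13588$ ($A = 79 \left(-172\right) = -13588$)
$s{\left(T \right)} = -13588 + 97 T$ ($s{\left(T \right)} = 97 T - 13588 = -13588 + 97 T$)
$\frac{66937}{s{\left(u{\left(-14 \right)} \right)}} = \frac{66937}{-13588 + 97 \cdot 15} = \frac{66937}{-13588 + 1455} = \frac{66937}{-12133} = 66937 \left(- \frac{1}{12133}\right) = - \frac{66937}{12133}$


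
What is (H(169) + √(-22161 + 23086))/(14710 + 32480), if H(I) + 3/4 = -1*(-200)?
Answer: 797/188760 + √37/9438 ≈ 0.0048668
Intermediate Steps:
H(I) = 797/4 (H(I) = -¾ - 1*(-200) = -¾ + 200 = 797/4)
(H(169) + √(-22161 + 23086))/(14710 + 32480) = (797/4 + √(-22161 + 23086))/(14710 + 32480) = (797/4 + √925)/47190 = (797/4 + 5*√37)*(1/47190) = 797/188760 + √37/9438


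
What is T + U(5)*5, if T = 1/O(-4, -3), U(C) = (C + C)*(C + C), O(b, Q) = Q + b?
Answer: 3499/7 ≈ 499.86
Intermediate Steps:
U(C) = 4*C² (U(C) = (2*C)*(2*C) = 4*C²)
T = -⅐ (T = 1/(-3 - 4) = 1/(-7) = -⅐ ≈ -0.14286)
T + U(5)*5 = -⅐ + (4*5²)*5 = -⅐ + (4*25)*5 = -⅐ + 100*5 = -⅐ + 500 = 3499/7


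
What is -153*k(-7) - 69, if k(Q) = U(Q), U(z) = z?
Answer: 1002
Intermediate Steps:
k(Q) = Q
-153*k(-7) - 69 = -153*(-7) - 69 = 1071 - 69 = 1002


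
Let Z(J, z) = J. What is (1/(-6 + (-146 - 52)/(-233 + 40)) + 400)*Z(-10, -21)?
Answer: -383807/96 ≈ -3998.0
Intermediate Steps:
(1/(-6 + (-146 - 52)/(-233 + 40)) + 400)*Z(-10, -21) = (1/(-6 + (-146 - 52)/(-233 + 40)) + 400)*(-10) = (1/(-6 - 198/(-193)) + 400)*(-10) = (1/(-6 - 198*(-1/193)) + 400)*(-10) = (1/(-6 + 198/193) + 400)*(-10) = (1/(-960/193) + 400)*(-10) = (-193/960 + 400)*(-10) = (383807/960)*(-10) = -383807/96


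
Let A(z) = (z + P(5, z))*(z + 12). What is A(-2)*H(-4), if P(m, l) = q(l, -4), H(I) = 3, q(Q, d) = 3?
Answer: 30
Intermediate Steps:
P(m, l) = 3
A(z) = (3 + z)*(12 + z) (A(z) = (z + 3)*(z + 12) = (3 + z)*(12 + z))
A(-2)*H(-4) = (36 + (-2)**2 + 15*(-2))*3 = (36 + 4 - 30)*3 = 10*3 = 30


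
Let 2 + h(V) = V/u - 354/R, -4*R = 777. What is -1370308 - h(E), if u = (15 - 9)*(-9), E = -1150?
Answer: -9582711527/6993 ≈ -1.3703e+6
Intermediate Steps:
R = -777/4 (R = -¼*777 = -777/4 ≈ -194.25)
u = -54 (u = 6*(-9) = -54)
h(V) = -46/259 - V/54 (h(V) = -2 + (V/(-54) - 354/(-777/4)) = -2 + (V*(-1/54) - 354*(-4/777)) = -2 + (-V/54 + 472/259) = -2 + (472/259 - V/54) = -46/259 - V/54)
-1370308 - h(E) = -1370308 - (-46/259 - 1/54*(-1150)) = -1370308 - (-46/259 + 575/27) = -1370308 - 1*147683/6993 = -1370308 - 147683/6993 = -9582711527/6993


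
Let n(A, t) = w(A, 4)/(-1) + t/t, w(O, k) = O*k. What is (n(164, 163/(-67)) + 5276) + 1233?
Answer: 5854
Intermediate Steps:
n(A, t) = 1 - 4*A (n(A, t) = (A*4)/(-1) + t/t = (4*A)*(-1) + 1 = -4*A + 1 = 1 - 4*A)
(n(164, 163/(-67)) + 5276) + 1233 = ((1 - 4*164) + 5276) + 1233 = ((1 - 656) + 5276) + 1233 = (-655 + 5276) + 1233 = 4621 + 1233 = 5854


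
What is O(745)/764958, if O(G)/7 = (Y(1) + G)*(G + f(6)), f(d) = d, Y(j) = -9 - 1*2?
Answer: 1929319/382479 ≈ 5.0443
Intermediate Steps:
Y(j) = -11 (Y(j) = -9 - 2 = -11)
O(G) = 7*(-11 + G)*(6 + G) (O(G) = 7*((-11 + G)*(G + 6)) = 7*((-11 + G)*(6 + G)) = 7*(-11 + G)*(6 + G))
O(745)/764958 = (-462 - 35*745 + 7*745**2)/764958 = (-462 - 26075 + 7*555025)*(1/764958) = (-462 - 26075 + 3885175)*(1/764958) = 3858638*(1/764958) = 1929319/382479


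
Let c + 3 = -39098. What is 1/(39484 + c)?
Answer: 1/383 ≈ 0.0026110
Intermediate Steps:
c = -39101 (c = -3 - 39098 = -39101)
1/(39484 + c) = 1/(39484 - 39101) = 1/383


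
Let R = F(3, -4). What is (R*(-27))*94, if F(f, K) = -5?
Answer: 12690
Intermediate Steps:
R = -5
(R*(-27))*94 = -5*(-27)*94 = 135*94 = 12690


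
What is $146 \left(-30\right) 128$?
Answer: $-560640$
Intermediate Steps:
$146 \left(-30\right) 128 = \left(-4380\right) 128 = -560640$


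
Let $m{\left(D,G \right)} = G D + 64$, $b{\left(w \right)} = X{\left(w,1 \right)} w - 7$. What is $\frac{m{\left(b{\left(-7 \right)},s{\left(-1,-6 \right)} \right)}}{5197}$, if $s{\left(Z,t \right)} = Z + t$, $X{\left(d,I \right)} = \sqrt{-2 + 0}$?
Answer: $\frac{113}{5197} + \frac{49 i \sqrt{2}}{5197} \approx 0.021743 + 0.013334 i$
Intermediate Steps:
$X{\left(d,I \right)} = i \sqrt{2}$ ($X{\left(d,I \right)} = \sqrt{-2} = i \sqrt{2}$)
$b{\left(w \right)} = -7 + i w \sqrt{2}$ ($b{\left(w \right)} = i \sqrt{2} w - 7 = i w \sqrt{2} - 7 = -7 + i w \sqrt{2}$)
$m{\left(D,G \right)} = 64 + D G$ ($m{\left(D,G \right)} = D G + 64 = 64 + D G$)
$\frac{m{\left(b{\left(-7 \right)},s{\left(-1,-6 \right)} \right)}}{5197} = \frac{64 + \left(-7 + i \left(-7\right) \sqrt{2}\right) \left(-1 - 6\right)}{5197} = \left(64 + \left(-7 - 7 i \sqrt{2}\right) \left(-7\right)\right) \frac{1}{5197} = \left(64 + \left(49 + 49 i \sqrt{2}\right)\right) \frac{1}{5197} = \left(113 + 49 i \sqrt{2}\right) \frac{1}{5197} = \frac{113}{5197} + \frac{49 i \sqrt{2}}{5197}$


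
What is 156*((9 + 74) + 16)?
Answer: 15444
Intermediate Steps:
156*((9 + 74) + 16) = 156*(83 + 16) = 156*99 = 15444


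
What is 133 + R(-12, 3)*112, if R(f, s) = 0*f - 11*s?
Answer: -3563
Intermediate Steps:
R(f, s) = -11*s (R(f, s) = 0 - 11*s = -11*s)
133 + R(-12, 3)*112 = 133 - 11*3*112 = 133 - 33*112 = 133 - 3696 = -3563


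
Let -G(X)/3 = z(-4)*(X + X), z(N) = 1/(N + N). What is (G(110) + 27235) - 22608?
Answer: 9419/2 ≈ 4709.5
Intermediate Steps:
z(N) = 1/(2*N)
G(X) = 3*X/4 (G(X) = -3*(1/2)/(-4)*(X + X) = -3*(1/2)*(-1/4)*2*X = -(-3)*2*X/8 = -(-3)*X/4 = 3*X/4)
(G(110) + 27235) - 22608 = ((3/4)*110 + 27235) - 22608 = (165/2 + 27235) - 22608 = 54635/2 - 22608 = 9419/2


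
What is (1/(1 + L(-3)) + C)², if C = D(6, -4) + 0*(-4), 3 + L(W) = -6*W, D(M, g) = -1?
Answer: 225/256 ≈ 0.87891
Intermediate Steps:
L(W) = -3 - 6*W
C = -1 (C = -1 + 0*(-4) = -1 + 0 = -1)
(1/(1 + L(-3)) + C)² = (1/(1 + (-3 - 6*(-3))) - 1)² = (1/(1 + (-3 + 18)) - 1)² = (1/(1 + 15) - 1)² = (1/16 - 1)² = (-15/16)² = 225/256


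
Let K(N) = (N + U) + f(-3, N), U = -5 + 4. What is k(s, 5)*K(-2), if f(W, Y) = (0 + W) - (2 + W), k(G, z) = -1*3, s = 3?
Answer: 15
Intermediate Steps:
k(G, z) = -3
U = -1
f(W, Y) = -2 (f(W, Y) = W + (-2 - W) = -2)
K(N) = -3 + N (K(N) = (N - 1) - 2 = (-1 + N) - 2 = -3 + N)
k(s, 5)*K(-2) = -3*(-3 - 2) = -3*(-5) = 15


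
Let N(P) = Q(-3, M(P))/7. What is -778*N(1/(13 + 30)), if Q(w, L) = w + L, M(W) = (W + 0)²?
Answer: 4314788/12943 ≈ 333.37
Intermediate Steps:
M(W) = W²
Q(w, L) = L + w
N(P) = -3/7 + P²/7 (N(P) = (P² - 3)/7 = (-3 + P²)*(⅐) = -3/7 + P²/7)
-778*N(1/(13 + 30)) = -778*(-3/7 + (1/(13 + 30))²/7) = -778*(-3/7 + (1/43)²/7) = -778*(-3/7 + (⅐)*(1/1849)) = -778*(-3/7 + 1/12943) = -778*(-5546/12943) = 4314788/12943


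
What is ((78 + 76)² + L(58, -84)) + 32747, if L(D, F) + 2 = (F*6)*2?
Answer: 55453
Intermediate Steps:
L(D, F) = -2 + 12*F (L(D, F) = -2 + (F*6)*2 = -2 + (6*F)*2 = -2 + 12*F)
((78 + 76)² + L(58, -84)) + 32747 = ((78 + 76)² + (-2 + 12*(-84))) + 32747 = (154² + (-2 - 1008)) + 32747 = (23716 - 1010) + 32747 = 22706 + 32747 = 55453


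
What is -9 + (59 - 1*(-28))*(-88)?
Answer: -7665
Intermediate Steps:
-9 + (59 - 1*(-28))*(-88) = -9 + (59 + 28)*(-88) = -9 + 87*(-88) = -9 - 7656 = -7665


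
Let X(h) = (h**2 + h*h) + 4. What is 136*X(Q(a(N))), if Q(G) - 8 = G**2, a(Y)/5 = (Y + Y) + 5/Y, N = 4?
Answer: 20062195057/16 ≈ 1.2539e+9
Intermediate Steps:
a(Y) = 10*Y + 25/Y (a(Y) = 5*((Y + Y) + 5/Y) = 5*(2*Y + 5/Y) = 10*Y + 25/Y)
Q(G) = 8 + G**2
X(h) = 4 + 2*h**2 (X(h) = (h**2 + h**2) + 4 = 2*h**2 + 4 = 4 + 2*h**2)
136*X(Q(a(N))) = 136*(4 + 2*(8 + (10*4 + 25/4)**2)**2) = 136*(4 + 2*(8 + (40 + 25*(1/4))**2)**2) = 136*(4 + 2*(8 + (40 + 25/4)**2)**2) = 136*(4 + 2*(8 + (185/4)**2)**2) = 136*(4 + 2*(8 + 34225/16)**2) = 136*(4 + 2*(34353/16)**2) = 136*(4 + 2*(1180128609/256)) = 136*(4 + 1180128609/128) = 136*(1180129121/128) = 20062195057/16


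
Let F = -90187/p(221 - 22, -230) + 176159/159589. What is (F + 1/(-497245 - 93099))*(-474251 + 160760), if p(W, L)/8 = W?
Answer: 163234286630823524523/9374134657292 ≈ 1.7413e+7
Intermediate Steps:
p(W, L) = 8*W
F = -14112408015/254065688 (F = -90187*1/(8*(221 - 22)) + 176159/159589 = -90187/(8*199) + 176159*(1/159589) = -90187/1592 + 176159/159589 = -14112408015/254065688 ≈ -55.546)
(F + 1/(-497245 - 93099))*(-474251 + 160760) = (-14112408015/254065688 + 1/(-497245 - 93099))*(-474251 + 160760) = (-14112408015/254065688 + 1/(-590344))*(-313491) = (-14112408015/254065688 - 1/590344)*(-313491) = -520698478204553/9374134657292*(-313491) = 163234286630823524523/9374134657292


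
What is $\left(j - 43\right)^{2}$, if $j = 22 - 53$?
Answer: $5476$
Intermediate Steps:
$j = -31$
$\left(j - 43\right)^{2} = \left(-31 - 43\right)^{2} = \left(-74\right)^{2} = 5476$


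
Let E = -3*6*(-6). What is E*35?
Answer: 3780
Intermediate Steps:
E = 108 (E = -18*(-6) = 108)
E*35 = 108*35 = 3780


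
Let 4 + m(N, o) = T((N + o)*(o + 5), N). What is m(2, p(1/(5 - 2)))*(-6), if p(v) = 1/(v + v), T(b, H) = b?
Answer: -225/2 ≈ -112.50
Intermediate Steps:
p(v) = 1/(2*v)
m(N, o) = -4 + (5 + o)*(N + o) (m(N, o) = -4 + (N + o)*(o + 5) = -4 + (N + o)*(5 + o) = -4 + (5 + o)*(N + o))
m(2, p(1/(5 - 2)))*(-6) = (-4 + (1/(2*(1/(5 - 2))))² + 5*2 + 5*(1/(2*(1/(5 - 2)))) + 2*(1/(2*(1/(5 - 2)))))*(-6) = (-4 + (1/(2*(1/3)))² + 10 + 5*(1/(2*(1/3))) + 2*(1/(2*(1/3))))*(-6) = (-4 + (1/(2*(⅓)))² + 10 + 5*(1/(2*(⅓))) + 2*(1/(2*(⅓))))*(-6) = (-4 + ((½)*3)² + 10 + 5*((½)*3) + 2*((½)*3))*(-6) = (-4 + (3/2)² + 10 + 5*(3/2) + 2*(3/2))*(-6) = (-4 + 9/4 + 10 + 15/2 + 3)*(-6) = (75/4)*(-6) = -225/2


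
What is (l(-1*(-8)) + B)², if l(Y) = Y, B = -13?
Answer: 25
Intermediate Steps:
(l(-1*(-8)) + B)² = (-1*(-8) - 13)² = (8 - 13)² = (-5)² = 25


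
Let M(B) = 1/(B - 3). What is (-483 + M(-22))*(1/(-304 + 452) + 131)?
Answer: -58535391/925 ≈ -63282.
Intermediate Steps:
M(B) = 1/(-3 + B)
(-483 + M(-22))*(1/(-304 + 452) + 131) = (-483 + 1/(-3 - 22))*(1/(-304 + 452) + 131) = (-483 + 1/(-25))*(1/148 + 131) = (-483 - 1/25)*(1/148 + 131) = -12076/25*19389/148 = -58535391/925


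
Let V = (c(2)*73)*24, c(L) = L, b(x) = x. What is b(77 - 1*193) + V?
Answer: 3388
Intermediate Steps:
V = 3504 (V = (2*73)*24 = 146*24 = 3504)
b(77 - 1*193) + V = (77 - 1*193) + 3504 = (77 - 193) + 3504 = -116 + 3504 = 3388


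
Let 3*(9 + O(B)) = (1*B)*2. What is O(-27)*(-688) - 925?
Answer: 17651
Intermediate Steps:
O(B) = -9 + 2*B/3 (O(B) = -9 + ((1*B)*2)/3 = -9 + (B*2)/3 = -9 + (2*B)/3 = -9 + 2*B/3)
O(-27)*(-688) - 925 = (-9 + (2/3)*(-27))*(-688) - 925 = (-9 - 18)*(-688) - 925 = -27*(-688) - 925 = 18576 - 925 = 17651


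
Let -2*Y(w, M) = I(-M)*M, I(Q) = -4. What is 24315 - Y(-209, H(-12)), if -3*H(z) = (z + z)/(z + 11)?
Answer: 24331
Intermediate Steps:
H(z) = -2*z/(3*(11 + z)) (H(z) = -(z + z)/(3*(z + 11)) = -2*z/(3*(11 + z)))
Y(w, M) = 2*M (Y(w, M) = -(-2)*M = 2*M)
24315 - Y(-209, H(-12)) = 24315 - 2*(-2*(-12)/(33 + 3*(-12))) = 24315 - 2*(-2*(-12)/(33 - 36)) = 24315 - 2*(-2*(-12)/(-3)) = 24315 - 2*(-2*(-12)*(-⅓)) = 24315 - 2*(-8) = 24315 - 1*(-16) = 24315 + 16 = 24331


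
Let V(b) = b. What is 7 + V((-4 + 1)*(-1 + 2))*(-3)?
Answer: 16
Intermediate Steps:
7 + V((-4 + 1)*(-1 + 2))*(-3) = 7 + ((-4 + 1)*(-1 + 2))*(-3) = 7 - 3*1*(-3) = 7 - 3*(-3) = 7 + 9 = 16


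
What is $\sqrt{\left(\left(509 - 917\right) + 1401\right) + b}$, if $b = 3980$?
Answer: $\sqrt{4973} \approx 70.52$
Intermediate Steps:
$\sqrt{\left(\left(509 - 917\right) + 1401\right) + b} = \sqrt{\left(\left(509 - 917\right) + 1401\right) + 3980} = \sqrt{\left(-408 + 1401\right) + 3980} = \sqrt{993 + 3980} = \sqrt{4973}$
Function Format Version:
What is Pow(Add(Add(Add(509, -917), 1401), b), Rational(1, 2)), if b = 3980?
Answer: Pow(4973, Rational(1, 2)) ≈ 70.520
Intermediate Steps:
Pow(Add(Add(Add(509, -917), 1401), b), Rational(1, 2)) = Pow(Add(Add(Add(509, -917), 1401), 3980), Rational(1, 2)) = Pow(Add(Add(-408, 1401), 3980), Rational(1, 2)) = Pow(Add(993, 3980), Rational(1, 2)) = Pow(4973, Rational(1, 2))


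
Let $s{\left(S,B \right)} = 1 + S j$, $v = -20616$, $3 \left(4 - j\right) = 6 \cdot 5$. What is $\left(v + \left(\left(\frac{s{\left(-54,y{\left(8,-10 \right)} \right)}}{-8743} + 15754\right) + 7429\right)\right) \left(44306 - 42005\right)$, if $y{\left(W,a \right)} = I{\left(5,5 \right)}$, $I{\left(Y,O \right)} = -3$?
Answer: $\frac{51641241756}{8743} \approx 5.9066 \cdot 10^{6}$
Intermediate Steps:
$j = -6$ ($j = 4 - \frac{6 \cdot 5}{3} = 4 - 10 = -6$)
$y{\left(W,a \right)} = -3$
$s{\left(S,B \right)} = 1 - 6 S$ ($s{\left(S,B \right)} = 1 + S \left(-6\right) = 1 - 6 S$)
$\left(v + \left(\left(\frac{s{\left(-54,y{\left(8,-10 \right)} \right)}}{-8743} + 15754\right) + 7429\right)\right) \left(44306 - 42005\right) = \left(-20616 + \left(\left(\frac{1 - -324}{-8743} + 15754\right) + 7429\right)\right) \left(44306 - 42005\right) = \left(-20616 + \left(\left(\left(1 + 324\right) \left(- \frac{1}{8743}\right) + 15754\right) + 7429\right)\right) 2301 = \left(-20616 + \left(\left(325 \left(- \frac{1}{8743}\right) + 15754\right) + 7429\right)\right) 2301 = \left(-20616 + \left(\left(- \frac{325}{8743} + 15754\right) + 7429\right)\right) 2301 = \left(-20616 + \left(\frac{137736897}{8743} + 7429\right)\right) 2301 = \left(-20616 + \frac{202688644}{8743}\right) 2301 = \frac{22442956}{8743} \cdot 2301 = \frac{51641241756}{8743}$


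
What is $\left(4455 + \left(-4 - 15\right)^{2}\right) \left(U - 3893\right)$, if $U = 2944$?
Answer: $-4570384$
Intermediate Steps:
$\left(4455 + \left(-4 - 15\right)^{2}\right) \left(U - 3893\right) = \left(4455 + \left(-4 - 15\right)^{2}\right) \left(2944 - 3893\right) = \left(4455 + \left(-19\right)^{2}\right) \left(-949\right) = \left(4455 + 361\right) \left(-949\right) = 4816 \left(-949\right) = -4570384$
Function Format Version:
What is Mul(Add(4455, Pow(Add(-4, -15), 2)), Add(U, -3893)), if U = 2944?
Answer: -4570384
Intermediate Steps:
Mul(Add(4455, Pow(Add(-4, -15), 2)), Add(U, -3893)) = Mul(Add(4455, Pow(Add(-4, -15), 2)), Add(2944, -3893)) = Mul(Add(4455, Pow(-19, 2)), -949) = Mul(Add(4455, 361), -949) = Mul(4816, -949) = -4570384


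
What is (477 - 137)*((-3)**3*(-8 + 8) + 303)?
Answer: 103020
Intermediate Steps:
(477 - 137)*((-3)**3*(-8 + 8) + 303) = 340*(-27*0 + 303) = 340*(0 + 303) = 340*303 = 103020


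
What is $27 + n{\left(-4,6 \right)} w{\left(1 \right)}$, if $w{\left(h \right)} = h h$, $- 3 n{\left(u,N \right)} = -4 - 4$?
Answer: $\frac{89}{3} \approx 29.667$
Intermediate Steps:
$n{\left(u,N \right)} = \frac{8}{3}$ ($n{\left(u,N \right)} = - \frac{-4 - 4}{3} = \left(- \frac{1}{3}\right) \left(-8\right) = \frac{8}{3}$)
$w{\left(h \right)} = h^{2}$
$27 + n{\left(-4,6 \right)} w{\left(1 \right)} = 27 + \frac{8 \cdot 1^{2}}{3} = 27 + \frac{8}{3} \cdot 1 = 27 + \frac{8}{3} = \frac{89}{3}$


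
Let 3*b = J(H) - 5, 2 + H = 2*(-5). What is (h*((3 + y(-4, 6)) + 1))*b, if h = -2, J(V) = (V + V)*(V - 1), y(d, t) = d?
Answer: 0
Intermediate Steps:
H = -12 (H = -2 + 2*(-5) = -2 - 10 = -12)
J(V) = 2*V*(-1 + V) (J(V) = (2*V)*(-1 + V) = 2*V*(-1 + V))
b = 307/3 (b = (2*(-12)*(-1 - 12) - 5)/3 = (2*(-12)*(-13) - 5)/3 = (312 - 5)/3 = (⅓)*307 = 307/3 ≈ 102.33)
(h*((3 + y(-4, 6)) + 1))*b = -2*((3 - 4) + 1)*(307/3) = -2*(-1 + 1)*(307/3) = -2*0*(307/3) = 0*(307/3) = 0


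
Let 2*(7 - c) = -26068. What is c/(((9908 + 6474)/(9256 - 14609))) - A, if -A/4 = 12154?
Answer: 726618839/16382 ≈ 44355.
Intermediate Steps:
A = -48616 (A = -4*12154 = -48616)
c = 13041 (c = 7 - 1/2*(-26068) = 7 + 13034 = 13041)
c/(((9908 + 6474)/(9256 - 14609))) - A = 13041/(((9908 + 6474)/(9256 - 14609))) - 1*(-48616) = 13041/((16382/(-5353))) + 48616 = 13041/((16382*(-1/5353))) + 48616 = 13041/(-16382/5353) + 48616 = 13041*(-5353/16382) + 48616 = -69808473/16382 + 48616 = 726618839/16382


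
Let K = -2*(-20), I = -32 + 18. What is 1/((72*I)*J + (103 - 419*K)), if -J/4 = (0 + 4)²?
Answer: 1/47855 ≈ 2.0896e-5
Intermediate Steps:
I = -14
K = 40
J = -64 (J = -4*(0 + 4)² = -4*4² = -4*16 = -64)
1/((72*I)*J + (103 - 419*K)) = 1/((72*(-14))*(-64) + (103 - 419*40)) = 1/(-1008*(-64) + (103 - 16760)) = 1/(64512 - 16657) = 1/47855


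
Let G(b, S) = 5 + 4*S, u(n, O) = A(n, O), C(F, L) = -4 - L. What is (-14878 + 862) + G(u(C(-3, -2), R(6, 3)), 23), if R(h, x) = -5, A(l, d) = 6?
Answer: -13919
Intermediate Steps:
u(n, O) = 6
(-14878 + 862) + G(u(C(-3, -2), R(6, 3)), 23) = (-14878 + 862) + (5 + 4*23) = -14016 + (5 + 92) = -14016 + 97 = -13919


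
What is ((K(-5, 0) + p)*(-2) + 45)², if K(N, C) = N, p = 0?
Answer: 3025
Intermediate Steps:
((K(-5, 0) + p)*(-2) + 45)² = ((-5 + 0)*(-2) + 45)² = (-5*(-2) + 45)² = (10 + 45)² = 55² = 3025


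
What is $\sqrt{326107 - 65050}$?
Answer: $\sqrt{261057} \approx 510.94$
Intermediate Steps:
$\sqrt{326107 - 65050} = \sqrt{261057}$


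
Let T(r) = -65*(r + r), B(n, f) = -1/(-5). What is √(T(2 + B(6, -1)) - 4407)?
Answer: 19*I*√13 ≈ 68.505*I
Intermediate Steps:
B(n, f) = ⅕ (B(n, f) = -1*(-⅕) = ⅕)
T(r) = -130*r
√(T(2 + B(6, -1)) - 4407) = √(-130*(2 + ⅕) - 4407) = √(-130*11/5 - 4407) = √(-286 - 4407) = √(-4693) = 19*I*√13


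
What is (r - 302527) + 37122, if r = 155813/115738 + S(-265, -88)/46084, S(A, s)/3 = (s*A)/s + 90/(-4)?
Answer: -202225086223499/761952856 ≈ -2.6540e+5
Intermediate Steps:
S(A, s) = -135/2 + 3*A (S(A, s) = 3*((s*A)/s + 90/(-4)) = 3*((A*s)/s + 90*(-1/4)) = 3*(A - 45/2) = 3*(-45/2 + A) = -135/2 + 3*A)
r = 1011523181/761952856 (r = 155813/115738 + (-135/2 + 3*(-265))/46084 = 155813*(1/115738) + (-135/2 - 795)*(1/46084) = 22259/16534 - 1725/2*1/46084 = 22259/16534 - 1725/92168 = 1011523181/761952856 ≈ 1.3275)
(r - 302527) + 37122 = (1011523181/761952856 - 302527) + 37122 = -230510300143931/761952856 + 37122 = -202225086223499/761952856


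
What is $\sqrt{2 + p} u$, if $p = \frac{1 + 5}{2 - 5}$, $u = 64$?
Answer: $0$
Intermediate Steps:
$p = -2$ ($p = \frac{6}{-3} = 6 \left(- \frac{1}{3}\right) = -2$)
$\sqrt{2 + p} u = \sqrt{2 - 2} \cdot 64 = \sqrt{0} \cdot 64 = 0 \cdot 64 = 0$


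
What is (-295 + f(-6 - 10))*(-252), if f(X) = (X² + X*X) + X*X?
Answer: -119196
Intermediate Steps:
f(X) = 3*X² (f(X) = (X² + X²) + X² = 2*X² + X² = 3*X²)
(-295 + f(-6 - 10))*(-252) = (-295 + 3*(-6 - 10)²)*(-252) = (-295 + 3*(-16)²)*(-252) = (-295 + 3*256)*(-252) = (-295 + 768)*(-252) = 473*(-252) = -119196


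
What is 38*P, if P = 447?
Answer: 16986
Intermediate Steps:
38*P = 38*447 = 16986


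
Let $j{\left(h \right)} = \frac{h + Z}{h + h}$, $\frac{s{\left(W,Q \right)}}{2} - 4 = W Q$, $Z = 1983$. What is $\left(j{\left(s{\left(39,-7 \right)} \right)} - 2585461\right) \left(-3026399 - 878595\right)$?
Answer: $\frac{5431763635780057}{538} \approx 1.0096 \cdot 10^{13}$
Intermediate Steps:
$s{\left(W,Q \right)} = 8 + 2 Q W$ ($s{\left(W,Q \right)} = 8 + 2 W Q = 8 + 2 Q W$)
$j{\left(h \right)} = \frac{1983 + h}{2 h}$ ($j{\left(h \right)} = \frac{h + 1983}{h + h} = \frac{1983 + h}{2 h}$)
$\left(j{\left(s{\left(39,-7 \right)} \right)} - 2585461\right) \left(-3026399 - 878595\right) = \left(\frac{1983 + \left(8 + 2 \left(-7\right) 39\right)}{2 \left(8 + 2 \left(-7\right) 39\right)} - 2585461\right) \left(-3026399 - 878595\right) = \left(\frac{1983 + \left(8 - 546\right)}{2 \left(8 - 546\right)} - 2585461\right) \left(-3904994\right) = \left(\frac{1983 - 538}{2 \left(-538\right)} - 2585461\right) \left(-3904994\right) = \left(\frac{1}{2} \left(- \frac{1}{538}\right) 1445 - 2585461\right) \left(-3904994\right) = \left(- \frac{1445}{1076} - 2585461\right) \left(-3904994\right) = \left(- \frac{2781957481}{1076}\right) \left(-3904994\right) = \frac{5431763635780057}{538}$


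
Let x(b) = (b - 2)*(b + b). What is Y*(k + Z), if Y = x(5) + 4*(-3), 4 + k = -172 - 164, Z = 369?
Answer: 522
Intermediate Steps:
x(b) = 2*b*(-2 + b) (x(b) = (-2 + b)*(2*b) = 2*b*(-2 + b))
k = -340 (k = -4 + (-172 - 164) = -4 - 336 = -340)
Y = 18 (Y = 2*5*(-2 + 5) + 4*(-3) = 2*5*3 - 12 = 30 - 12 = 18)
Y*(k + Z) = 18*(-340 + 369) = 18*29 = 522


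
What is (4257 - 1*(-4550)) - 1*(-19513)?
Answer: 28320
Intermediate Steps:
(4257 - 1*(-4550)) - 1*(-19513) = (4257 + 4550) + 19513 = 8807 + 19513 = 28320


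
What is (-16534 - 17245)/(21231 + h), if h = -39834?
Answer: 33779/18603 ≈ 1.8158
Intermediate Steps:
(-16534 - 17245)/(21231 + h) = (-16534 - 17245)/(21231 - 39834) = -33779/(-18603) = -33779*(-1/18603) = 33779/18603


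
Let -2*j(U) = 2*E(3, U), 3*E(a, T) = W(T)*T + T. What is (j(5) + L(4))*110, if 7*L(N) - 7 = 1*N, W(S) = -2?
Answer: 7480/21 ≈ 356.19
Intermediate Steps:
L(N) = 1 + N/7 (L(N) = 1 + (1*N)/7 = 1 + N/7)
E(a, T) = -T/3 (E(a, T) = (-2*T + T)/3 = (-T)/3 = -T/3)
j(U) = U/3 (j(U) = -(-1)*U/3 = U/3)
(j(5) + L(4))*110 = ((1/3)*5 + (1 + (1/7)*4))*110 = (5/3 + (1 + 4/7))*110 = (5/3 + 11/7)*110 = (68/21)*110 = 7480/21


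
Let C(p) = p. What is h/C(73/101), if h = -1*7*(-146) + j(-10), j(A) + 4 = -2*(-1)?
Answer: 103020/73 ≈ 1411.2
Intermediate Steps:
j(A) = -2 (j(A) = -4 - 2*(-1) = -4 + 2 = -2)
h = 1020 (h = -1*7*(-146) - 2 = -7*(-146) - 2 = 1022 - 2 = 1020)
h/C(73/101) = 1020/((73/101)) = 1020/((73*(1/101))) = 1020/(73/101) = 1020*(101/73) = 103020/73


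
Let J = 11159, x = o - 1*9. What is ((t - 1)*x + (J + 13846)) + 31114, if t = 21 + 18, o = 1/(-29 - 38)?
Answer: 3737021/67 ≈ 55776.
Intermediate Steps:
o = -1/67 (o = 1/(-67) = -1/67 ≈ -0.014925)
x = -604/67 (x = -1/67 - 1*9 = -1/67 - 9 = -604/67 ≈ -9.0149)
t = 39
((t - 1)*x + (J + 13846)) + 31114 = ((39 - 1)*(-604/67) + (11159 + 13846)) + 31114 = (38*(-604/67) + 25005) + 31114 = (-22952/67 + 25005) + 31114 = 1652383/67 + 31114 = 3737021/67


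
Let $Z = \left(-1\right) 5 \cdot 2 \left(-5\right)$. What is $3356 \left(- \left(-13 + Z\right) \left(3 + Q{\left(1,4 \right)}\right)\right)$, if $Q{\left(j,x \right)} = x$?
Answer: $-869204$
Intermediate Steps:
$Z = 50$ ($Z = \left(-5\right) \left(-10\right) = 50$)
$3356 \left(- \left(-13 + Z\right) \left(3 + Q{\left(1,4 \right)}\right)\right) = 3356 \left(- \left(-13 + 50\right) \left(3 + 4\right)\right) = 3356 \left(- 37 \cdot 7\right) = 3356 \left(\left(-1\right) 259\right) = 3356 \left(-259\right) = -869204$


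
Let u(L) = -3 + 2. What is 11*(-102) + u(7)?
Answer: -1123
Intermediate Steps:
u(L) = -1
11*(-102) + u(7) = 11*(-102) - 1 = -1122 - 1 = -1123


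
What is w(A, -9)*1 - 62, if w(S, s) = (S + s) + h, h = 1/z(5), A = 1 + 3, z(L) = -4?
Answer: -269/4 ≈ -67.250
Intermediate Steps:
A = 4
h = -¼ (h = 1/(-4) = -¼ ≈ -0.25000)
w(S, s) = -¼ + S + s (w(S, s) = (S + s) - ¼ = -¼ + S + s)
w(A, -9)*1 - 62 = (-¼ + 4 - 9)*1 - 62 = -21/4*1 - 62 = -21/4 - 62 = -269/4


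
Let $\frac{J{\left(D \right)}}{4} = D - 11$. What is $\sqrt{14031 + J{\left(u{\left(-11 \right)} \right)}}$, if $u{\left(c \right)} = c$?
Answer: $\sqrt{13943} \approx 118.08$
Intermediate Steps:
$J{\left(D \right)} = -44 + 4 D$ ($J{\left(D \right)} = 4 \left(D - 11\right) = 4 \left(-11 + D\right) = -44 + 4 D$)
$\sqrt{14031 + J{\left(u{\left(-11 \right)} \right)}} = \sqrt{14031 + \left(-44 + 4 \left(-11\right)\right)} = \sqrt{14031 - 88} = \sqrt{13943}$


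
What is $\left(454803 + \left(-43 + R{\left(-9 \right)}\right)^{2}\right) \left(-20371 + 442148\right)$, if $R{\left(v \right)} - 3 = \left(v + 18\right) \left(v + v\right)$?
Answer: $209035633639$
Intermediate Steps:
$R{\left(v \right)} = 3 + 2 v \left(18 + v\right)$ ($R{\left(v \right)} = 3 + \left(v + 18\right) \left(v + v\right) = 3 + \left(18 + v\right) 2 v = 3 + 2 v \left(18 + v\right)$)
$\left(454803 + \left(-43 + R{\left(-9 \right)}\right)^{2}\right) \left(-20371 + 442148\right) = \left(454803 + \left(-43 + \left(3 + 2 \left(-9\right)^{2} + 36 \left(-9\right)\right)\right)^{2}\right) \left(-20371 + 442148\right) = \left(454803 + \left(-43 + \left(3 + 2 \cdot 81 - 324\right)\right)^{2}\right) 421777 = \left(454803 + \left(-43 + \left(3 + 162 - 324\right)\right)^{2}\right) 421777 = \left(454803 + \left(-43 - 159\right)^{2}\right) 421777 = \left(454803 + \left(-202\right)^{2}\right) 421777 = \left(454803 + 40804\right) 421777 = 495607 \cdot 421777 = 209035633639$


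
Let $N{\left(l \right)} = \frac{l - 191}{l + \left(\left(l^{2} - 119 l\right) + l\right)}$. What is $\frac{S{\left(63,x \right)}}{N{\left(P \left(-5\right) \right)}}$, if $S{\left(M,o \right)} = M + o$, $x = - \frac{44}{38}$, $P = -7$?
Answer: $\frac{1686125}{1482} \approx 1137.7$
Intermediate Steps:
$x = - \frac{22}{19}$ ($x = \left(-44\right) \frac{1}{38} = - \frac{22}{19} \approx -1.1579$)
$N{\left(l \right)} = \frac{-191 + l}{l^{2} - 117 l}$ ($N{\left(l \right)} = \frac{-191 + l}{l + \left(l^{2} - 118 l\right)} = \frac{-191 + l}{l^{2} - 117 l}$)
$\frac{S{\left(63,x \right)}}{N{\left(P \left(-5\right) \right)}} = \frac{63 - \frac{22}{19}}{\frac{1}{\left(-7\right) \left(-5\right)} \frac{1}{-117 - -35} \left(-191 - -35\right)} = \frac{1175}{19 \frac{-191 + 35}{35 \left(-117 + 35\right)}} = \frac{1175}{19 \cdot \frac{1}{35} \frac{1}{-82} \left(-156\right)} = \frac{1175}{19 \cdot \frac{1}{35} \left(- \frac{1}{82}\right) \left(-156\right)} = \frac{1175}{19 \cdot \frac{78}{1435}} = \frac{1175}{19} \cdot \frac{1435}{78} = \frac{1686125}{1482}$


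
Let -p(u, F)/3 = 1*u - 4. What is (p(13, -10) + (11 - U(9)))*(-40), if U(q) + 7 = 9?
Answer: 720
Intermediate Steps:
p(u, F) = 12 - 3*u (p(u, F) = -3*(1*u - 4) = -3*(u - 4) = -3*(-4 + u) = 12 - 3*u)
U(q) = 2 (U(q) = -7 + 9 = 2)
(p(13, -10) + (11 - U(9)))*(-40) = ((12 - 3*13) + (11 - 1*2))*(-40) = ((12 - 39) + (11 - 2))*(-40) = (-27 + 9)*(-40) = -18*(-40) = 720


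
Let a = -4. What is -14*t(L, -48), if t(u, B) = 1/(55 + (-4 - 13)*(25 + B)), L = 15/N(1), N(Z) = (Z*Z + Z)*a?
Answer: -7/223 ≈ -0.031390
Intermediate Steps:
N(Z) = -4*Z - 4*Z**2 (N(Z) = (Z*Z + Z)*(-4) = (Z**2 + Z)*(-4) = (Z + Z**2)*(-4) = -4*Z - 4*Z**2)
L = -15/8 (L = 15/((-4*1*(1 + 1))) = 15/((-4*1*2)) = 15/(-8) = 15*(-1/8) = -15/8 ≈ -1.8750)
t(u, B) = 1/(-370 - 17*B) (t(u, B) = 1/(55 - 17*(25 + B)) = 1/(55 + (-425 - 17*B)) = 1/(-370 - 17*B))
-14*t(L, -48) = -(-14)/(370 + 17*(-48)) = -(-14)/(370 - 816) = -(-14)/(-446) = -(-14)*(-1)/446 = -14*1/446 = -7/223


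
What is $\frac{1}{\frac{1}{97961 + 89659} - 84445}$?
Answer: $- \frac{187620}{15843570899} \approx -1.1842 \cdot 10^{-5}$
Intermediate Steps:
$\frac{1}{\frac{1}{97961 + 89659} - 84445} = \frac{1}{\frac{1}{187620} - 84445} = \frac{1}{- \frac{15843570899}{187620}} = - \frac{187620}{15843570899}$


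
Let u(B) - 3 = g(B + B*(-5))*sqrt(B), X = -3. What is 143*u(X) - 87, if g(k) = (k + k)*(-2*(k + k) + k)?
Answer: 342 - 123552*I*sqrt(3) ≈ 342.0 - 2.14e+5*I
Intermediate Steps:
g(k) = -6*k**2 (g(k) = (2*k)*(-4*k + k) = (2*k)*(-3*k) = -6*k**2)
u(B) = 3 - 96*B**(5/2) (u(B) = 3 + (-6*(B + B*(-5))**2)*sqrt(B) = 3 + (-6*(B - 5*B)**2)*sqrt(B) = 3 + (-6*16*B**2)*sqrt(B) = 3 + (-96*B**2)*sqrt(B) = 3 - 96*B**(5/2))
143*u(X) - 87 = 143*(3 - 864*I*sqrt(3)) - 87 = (429 - 123552*I*sqrt(3)) - 87 = 342 - 123552*I*sqrt(3)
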